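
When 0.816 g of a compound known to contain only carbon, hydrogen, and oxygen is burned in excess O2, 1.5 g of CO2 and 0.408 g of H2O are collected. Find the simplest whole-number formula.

mol C = 1.5 / 44.01 = 0.03408; mass C = 0.03408 × 12.01 = 0.4093 g
mol H = 2 × (0.408 / 18.02) = 0.04528; mass H = 0.04528 × 1.008 = 0.04565 g
mass O = 0.816 − (0.4550) = 0.3610 g → mol O = 0.02256
Ratios (÷ 0.02256): C 1.511, H 2.007, O 1.000
Multiply by 2: C 3.02, H 4.01, O 2.00 → C3H4O2

C3H4O2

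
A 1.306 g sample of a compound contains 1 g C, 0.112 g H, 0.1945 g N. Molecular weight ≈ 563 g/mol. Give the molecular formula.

Moles — C: 1 / 12.01 = 0.08326 mol; H: 0.112 / 1.008 = 0.1111 mol; N: 0.1945 / 14.01 = 0.01388 mol
Smallest is N at 0.01388 mol; normalising gives C 5.998, H 8.003, N 1.000
→ C6H8N
Empirical-formula mass = 94.13 g/mol
n = 563 / 94.13 = 5.98 ≈ 6
Molecular formula = (C6H8N)×6 = C36H48N6

C36H48N6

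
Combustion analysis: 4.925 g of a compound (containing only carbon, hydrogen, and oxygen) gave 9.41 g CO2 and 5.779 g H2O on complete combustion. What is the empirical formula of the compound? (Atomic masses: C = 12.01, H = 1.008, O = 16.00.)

C2H6O

mol C = 9.41 / 44.01 = 0.2138; mass C = 0.2138 × 12.01 = 2.568 g
mol H = 2 × (5.779 / 18.02) = 0.6414; mass H = 0.6414 × 1.008 = 0.6465 g
mass O = 4.925 − (3.214) = 1.711 g → mol O = 0.1069
Divide by the smallest (0.1069 mol O): C 2.000, H 5.999, O 1.000
→ C2H6O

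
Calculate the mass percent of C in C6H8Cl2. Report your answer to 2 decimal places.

47.71%

Molar mass = 6(12.01) + 8(1.008) + 2(35.45) = 151.024 g/mol
Mass of C per mole = 6 × 12.01 = 72.060 g
% C = 72.060 / 151.024 × 100 = 47.71%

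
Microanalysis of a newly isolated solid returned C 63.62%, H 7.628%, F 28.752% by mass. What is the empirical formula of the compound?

Assume 100 g: 63.62 g C, 7.628 g H, 28.752 g F.
Moles — C: 63.62 / 12.01 = 5.297 mol; H: 7.628 / 1.008 = 7.567 mol; F: 28.752 / 19.00 = 1.513 mol
Divide by the smallest (1.513 mol F): C 3.501, H 5.001, F 1.000
×2: C 7.00, H 10.00, F 2.00 → C7H10F2

C7H10F2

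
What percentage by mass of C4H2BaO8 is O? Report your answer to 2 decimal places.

40.59%

Molar mass = 4(12.01) + 2(1.008) + 1(137.33) + 8(16.00) = 315.386 g/mol
Mass of O per mole = 8 × 16.00 = 128.000 g
% O = 128.000 / 315.386 × 100 = 40.59%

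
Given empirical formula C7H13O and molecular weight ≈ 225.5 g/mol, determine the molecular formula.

C14H26O2

Empirical-formula mass = 113.17 g/mol
n = 225.5 / 113.17 = 1.99 ≈ 2
Molecular formula = (C7H13O)2 = C14H26O2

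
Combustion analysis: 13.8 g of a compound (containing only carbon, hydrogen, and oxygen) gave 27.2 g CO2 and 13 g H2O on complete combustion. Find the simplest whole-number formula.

mol C = 27.2 / 44.01 = 0.6180; mass C = 0.6180 × 12.01 = 7.423 g
mol H = 2 × (13 / 18.02) = 1.443; mass H = 1.443 × 1.008 = 1.454 g
mass O = 13.8 − (8.877) = 4.923 g → mol O = 0.3077
Smallest is O at 0.3077 mol; normalising gives C 2.009, H 4.689, O 1.000
Multiply by 3: C 6.03, H 14.07, O 3.00 → C6H14O3

C6H14O3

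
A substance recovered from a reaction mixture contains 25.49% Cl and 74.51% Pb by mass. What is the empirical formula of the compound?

Assume 100 g: 25.49 g Cl, 74.51 g Pb.
n(Cl) = 25.49/35.45 = 0.719, n(Pb) = 74.51/207.2 = 0.3596
Smallest is Pb at 0.3596 mol; normalising gives Cl 2.000, Pb 1.000
≈ 2:1 → Cl2Pb

Cl2Pb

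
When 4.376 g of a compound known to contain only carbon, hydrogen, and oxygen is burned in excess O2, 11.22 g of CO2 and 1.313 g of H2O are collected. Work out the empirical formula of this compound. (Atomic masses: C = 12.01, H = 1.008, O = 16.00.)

C7H4O2

mol C = 11.22 / 44.01 = 0.2549; mass C = 0.2549 × 12.01 = 3.062 g
mol H = 2 × (1.313 / 18.02) = 0.1457; mass H = 0.1457 × 1.008 = 0.1469 g
mass O = 4.376 − (3.209) = 1.167 g → mol O = 0.07295
Smallest is O at 0.07295 mol; normalising gives C 3.495, H 1.998, O 1.000
Multiply by 2: C 6.99, H 4.00, O 2.00 → C7H4O2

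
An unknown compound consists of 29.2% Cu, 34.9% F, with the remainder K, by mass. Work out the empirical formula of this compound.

Assume 100 g: 29.2 g Cu, 34.9 g F, 35.9 g K.
Moles — Cu: 29.2 / 63.55 = 0.4595 mol; F: 34.9 / 19.00 = 1.837 mol; K: 35.9 / 39.10 = 0.9182 mol
Divide by the smallest (0.4595 mol Cu): Cu 1.000, F 3.998, K 1.998
Ratio ≈ 1:4:2, so the empirical formula is CuF4K2

CuF4K2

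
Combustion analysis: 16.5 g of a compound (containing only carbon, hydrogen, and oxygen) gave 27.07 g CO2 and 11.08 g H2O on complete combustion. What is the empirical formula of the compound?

C5H10O4

mol C = 27.07 / 44.01 = 0.6151; mass C = 0.6151 × 12.01 = 7.387 g
mol H = 2 × (11.08 / 18.02) = 1.230; mass H = 1.230 × 1.008 = 1.240 g
mass O = 16.5 − (8.627) = 7.873 g → mol O = 0.4921
Divide by the smallest (0.4921 mol O): C 1.250, H 2.499, O 1.000
Scaling by 4: C 5.00, H 10.00, O 4.00 → C5H10O4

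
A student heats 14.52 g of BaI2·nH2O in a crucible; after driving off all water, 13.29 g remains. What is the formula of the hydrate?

BaI2·2H2O

Mass of water lost = 14.52 − 13.29 = 1.23 g → 1.23 / 18.02 = 0.06826 mol H2O
Molar mass of BaI2 = 391.13 g/mol → mol BaI2 = 13.29 / 391.13 = 0.03398
n = 0.06826 / 0.03398 = 2.01 ≈ 2 → BaI2·2H2O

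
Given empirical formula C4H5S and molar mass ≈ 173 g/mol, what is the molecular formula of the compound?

Empirical-formula mass = 85.15 g/mol
n = 173 / 85.15 = 2.03 ≈ 2
Molecular formula = (C4H5S)2 = C8H10S2

C8H10S2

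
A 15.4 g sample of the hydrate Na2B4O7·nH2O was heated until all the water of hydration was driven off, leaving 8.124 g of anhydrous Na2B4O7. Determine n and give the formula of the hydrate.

Na2B4O7·10H2O

Mass of water lost = 15.4 − 8.124 = 7.276 g → 7.276 / 18.02 = 0.4038 mol H2O
Molar mass of Na2B4O7 = 201.22 g/mol → mol Na2B4O7 = 8.124 / 201.22 = 0.04037
n = 0.4038 / 0.04037 = 10.00 ≈ 10 → Na2B4O7·10H2O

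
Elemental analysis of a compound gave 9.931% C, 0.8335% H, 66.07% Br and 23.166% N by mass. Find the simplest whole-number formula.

Assume 100 g: 9.931 g C, 0.8335 g H, 66.07 g Br, 23.166 g N.
Moles — C: 9.931 / 12.01 = 0.8269 mol; H: 0.8335 / 1.008 = 0.8269 mol; Br: 66.07 / 79.90 = 0.8269 mol; N: 23.166 / 14.01 = 1.654 mol
Ratios (÷ 0.8269): C 1.000, H 1.000, Br 1.000, N 2.000
Ratio ≈ 1:1:1:2, so the empirical formula is CHBrN2

CHBrN2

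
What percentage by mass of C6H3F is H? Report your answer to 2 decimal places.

3.21%

Molar mass = 6(12.01) + 3(1.008) + 1(19.00) = 94.084 g/mol
Mass of H per mole = 3 × 1.008 = 3.024 g
% H = 3.024 / 94.084 × 100 = 3.21%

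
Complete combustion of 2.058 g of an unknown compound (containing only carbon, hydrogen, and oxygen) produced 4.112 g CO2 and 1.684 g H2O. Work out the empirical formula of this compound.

C2H4O

mol C = 4.112 / 44.01 = 0.09343; mass C = 0.09343 × 12.01 = 1.122 g
mol H = 2 × (1.684 / 18.02) = 0.1869; mass H = 0.1869 × 1.008 = 0.1884 g
mass O = 2.058 − (1.311) = 0.7475 g → mol O = 0.04672
Smallest is O at 0.04672 mol; normalising gives C 2.000, H 4.001, O 1.000
→ C2H4O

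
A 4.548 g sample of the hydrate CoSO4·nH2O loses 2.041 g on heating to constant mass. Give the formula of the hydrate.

Mass of anhydrous CoSO4 = 4.548 − 2.041 = 2.507 g
mol H2O = 2.041 / 18.02 = 0.1133
Molar mass of CoSO4 = 155.00 g/mol → mol CoSO4 = 2.507 / 155.00 = 0.01617
n = 0.1133 / 0.01617 = 7.00 ≈ 7 → CoSO4·7H2O

CoSO4·7H2O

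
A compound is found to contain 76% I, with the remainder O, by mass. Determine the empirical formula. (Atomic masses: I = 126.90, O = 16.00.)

I2O5

Assume 100 g: 76 g I, 24 g O.
Moles — I: 76 / 126.90 = 0.5989 mol; O: 24 / 16.00 = 1.5 mol
Smallest is I at 0.5989 mol; normalising gives I 1.000, O 2.505
Multiply by 2: I 2.00, O 5.01 → I2O5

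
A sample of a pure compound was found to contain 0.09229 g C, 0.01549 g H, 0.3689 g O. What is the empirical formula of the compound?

CH2O3

C: 0.09229 g ÷ 12.01 g/mol = 0.007684 mol
H: 0.01549 g ÷ 1.008 g/mol = 0.01537 mol
O: 0.3689 g ÷ 16.00 g/mol = 0.02306 mol
Ratios (÷ 0.007684): C 1.000, H 2.000, O 3.000
≈ 1:2:3 → CH2O3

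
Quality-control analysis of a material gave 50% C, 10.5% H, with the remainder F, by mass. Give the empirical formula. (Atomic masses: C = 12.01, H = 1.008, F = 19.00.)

Assume 100 g: 50 g C, 10.5 g H, 39.5 g F.
n(C) = 50/12.01 = 4.163, n(H) = 10.5/1.008 = 10.42, n(F) = 39.5/19.00 = 2.079
Divide by the smallest (2.079 mol F): C 2.003, H 5.011, F 1.000
Ratio ≈ 2:5:1, so the empirical formula is C2H5F

C2H5F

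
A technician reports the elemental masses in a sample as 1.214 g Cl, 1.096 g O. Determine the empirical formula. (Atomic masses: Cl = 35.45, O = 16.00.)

ClO2

n(Cl) = 1.214/35.45 = 0.03425, n(O) = 1.096/16.00 = 0.0685
Smallest is Cl at 0.03425 mol; normalising gives Cl 1.000, O 2.000
≈ 1:2 → ClO2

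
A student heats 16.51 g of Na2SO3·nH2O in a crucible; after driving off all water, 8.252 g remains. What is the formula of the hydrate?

Mass of water lost = 16.51 − 8.252 = 8.258 g → 8.258 / 18.02 = 0.4583 mol H2O
Molar mass of Na2SO3 = 126.05 g/mol → mol Na2SO3 = 8.252 / 126.05 = 0.06547
n = 0.4583 / 0.06547 = 7.00 ≈ 7 → Na2SO3·7H2O

Na2SO3·7H2O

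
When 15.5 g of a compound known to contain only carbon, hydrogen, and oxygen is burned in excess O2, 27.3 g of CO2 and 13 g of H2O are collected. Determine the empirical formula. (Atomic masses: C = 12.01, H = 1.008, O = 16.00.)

C3H7O2

mol C = 27.3 / 44.01 = 0.6203; mass C = 0.6203 × 12.01 = 7.450 g
mol H = 2 × (13 / 18.02) = 1.443; mass H = 1.443 × 1.008 = 1.454 g
mass O = 15.5 − (8.904) = 6.596 g → mol O = 0.4122
Divide by the smallest (0.4122 mol O): C 1.505, H 3.500, O 1.000
×2: C 3.01, H 7.00, O 2.00 → C3H7O2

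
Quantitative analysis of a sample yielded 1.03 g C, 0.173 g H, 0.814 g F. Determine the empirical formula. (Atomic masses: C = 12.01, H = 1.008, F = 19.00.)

C2H4F

C: 1.03 g ÷ 12.01 g/mol = 0.08576 mol
H: 0.173 g ÷ 1.008 g/mol = 0.1716 mol
F: 0.814 g ÷ 19.00 g/mol = 0.04284 mol
Ratios (÷ 0.04284): C 2.002, H 4.006, F 1.000
→ C2H4F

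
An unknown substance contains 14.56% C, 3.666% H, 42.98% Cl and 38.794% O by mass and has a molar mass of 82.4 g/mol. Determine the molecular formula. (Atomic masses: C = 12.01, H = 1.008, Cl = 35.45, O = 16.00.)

Assume 100 g: 14.56 g C, 3.666 g H, 42.98 g Cl, 38.794 g O.
Moles — C: 14.56 / 12.01 = 1.212 mol; H: 3.666 / 1.008 = 3.637 mol; Cl: 42.98 / 35.45 = 1.212 mol; O: 38.794 / 16.00 = 2.425 mol
Smallest is C at 1.212 mol; normalising gives C 1.000, H 3.000, Cl 1.000, O 2.000
Ratio ≈ 1:3:1:2, so the empirical formula is CH3ClO2
Empirical-formula mass = 82.48 g/mol
n = 82.4 / 82.48 = 1.00 ≈ 1
Molecular formula = empirical formula = CH3ClO2

CH3ClO2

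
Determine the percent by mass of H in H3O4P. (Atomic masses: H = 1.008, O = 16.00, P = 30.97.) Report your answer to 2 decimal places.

3.09%

Molar mass = 3(1.008) + 4(16.00) + 1(30.97) = 97.994 g/mol
Mass of H per mole = 3 × 1.008 = 3.024 g
% H = 3.024 / 97.994 × 100 = 3.09%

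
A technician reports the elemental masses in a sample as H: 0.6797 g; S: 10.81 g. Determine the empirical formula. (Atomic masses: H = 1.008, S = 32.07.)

H2S

n(H) = 0.6797/1.008 = 0.6743, n(S) = 10.81/32.07 = 0.3371
Divide by the smallest (0.3371 mol S): H 2.000, S 1.000
Ratio ≈ 2:1, so the empirical formula is H2S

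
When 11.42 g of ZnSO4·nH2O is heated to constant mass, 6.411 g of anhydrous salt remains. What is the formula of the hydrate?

ZnSO4·7H2O

Mass of water lost = 11.42 − 6.411 = 5.009 g → 5.009 / 18.02 = 0.278 mol H2O
Molar mass of ZnSO4 = 161.45 g/mol → mol ZnSO4 = 6.411 / 161.45 = 0.03971
n = 0.278 / 0.03971 = 7.00 ≈ 7 → ZnSO4·7H2O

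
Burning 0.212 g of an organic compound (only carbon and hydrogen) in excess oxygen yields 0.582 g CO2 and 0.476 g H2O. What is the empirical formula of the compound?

CH4

mol C = 0.582 / 44.01 = 0.01322; mass C = 0.01322 × 12.01 = 0.1588 g
mol H = 2 × (0.476 / 18.02) = 0.05283; mass H = 0.05283 × 1.008 = 0.05325 g
Divide by the smallest (0.01322 mol C): C 1.000, H 3.995
≈ 1:4 → CH4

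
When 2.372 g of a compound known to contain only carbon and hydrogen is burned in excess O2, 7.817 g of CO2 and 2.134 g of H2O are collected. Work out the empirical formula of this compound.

C3H4

mol C = 7.817 / 44.01 = 0.1776; mass C = 0.1776 × 12.01 = 2.133 g
mol H = 2 × (2.134 / 18.02) = 0.2368; mass H = 0.2368 × 1.008 = 0.2387 g
Ratios (÷ 0.1776): C 1.000, H 1.333
Multiply by 3: C 3.00, H 4.00 → C3H4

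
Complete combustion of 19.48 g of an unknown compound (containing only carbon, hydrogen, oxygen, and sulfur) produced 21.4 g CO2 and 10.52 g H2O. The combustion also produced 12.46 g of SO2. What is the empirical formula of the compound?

mol C = 21.4 / 44.01 = 0.4863; mass C = 0.4863 × 12.01 = 5.840 g
mol H = 2 × (10.52 / 18.02) = 1.168; mass H = 1.168 × 1.008 = 1.177 g
mol S = 12.46 / 64.07 = 0.1945; mass S = 6.237 g
mass O = 19.48 − (13.25) = 6.226 g → mol O = 0.3891
Smallest is S at 0.1945 mol; normalising gives C 2.500, H 6.004, O 2.001, S 1.000
Multiply by 2: C 5.00, H 12.01, O 4.00, S 2.00 → C5H12O4S2

C5H12O4S2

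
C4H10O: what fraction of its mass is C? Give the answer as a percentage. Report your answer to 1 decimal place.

64.8%

Molar mass = 4(12.01) + 10(1.008) + 1(16.00) = 74.120 g/mol
Mass of C per mole = 4 × 12.01 = 48.040 g
% C = 48.040 / 74.120 × 100 = 64.8%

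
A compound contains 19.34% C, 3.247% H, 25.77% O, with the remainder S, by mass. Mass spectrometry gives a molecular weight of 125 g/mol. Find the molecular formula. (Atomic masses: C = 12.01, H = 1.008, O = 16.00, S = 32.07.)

Assume 100 g: 19.34 g C, 3.247 g H, 25.77 g O, 51.643 g S.
Moles — C: 19.34 / 12.01 = 1.61 mol; H: 3.247 / 1.008 = 3.221 mol; O: 25.77 / 16.00 = 1.611 mol; S: 51.643 / 32.07 = 1.61 mol
Smallest is S at 1.61 mol; normalising gives C 1.000, H 2.000, O 1.000, S 1.000
→ CH2OS
Empirical-formula mass = 62.10 g/mol
n = 125 / 62.10 = 2.01 ≈ 2
Molecular formula = (CH2OS)×2 = C2H4O2S2

C2H4O2S2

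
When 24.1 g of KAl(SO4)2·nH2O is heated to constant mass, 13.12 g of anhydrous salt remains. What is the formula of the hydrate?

Mass of water lost = 24.1 − 13.12 = 10.98 g → 10.98 / 18.02 = 0.6093 mol H2O
Molar mass of KAl(SO4)2 = 258.22 g/mol → mol KAl(SO4)2 = 13.12 / 258.22 = 0.05081
n = 0.6093 / 0.05081 = 11.99 ≈ 12 → KAl(SO4)2·12H2O

KAl(SO4)2·12H2O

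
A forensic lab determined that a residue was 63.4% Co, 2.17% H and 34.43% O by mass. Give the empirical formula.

CoH2O2

Assume 100 g: 63.4 g Co, 2.17 g H, 34.43 g O.
Co: 63.4 g ÷ 58.93 g/mol = 1.076 mol
H: 2.17 g ÷ 1.008 g/mol = 2.153 mol
O: 34.43 g ÷ 16.00 g/mol = 2.152 mol
Divide by the smallest (1.076 mol Co): Co 1.000, H 2.001, O 2.000
→ CoH2O2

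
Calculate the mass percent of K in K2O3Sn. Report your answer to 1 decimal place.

31.9%

Molar mass = 2(39.10) + 3(16.00) + 1(118.71) = 244.910 g/mol
Mass of K per mole = 2 × 39.10 = 78.200 g
% K = 78.200 / 244.910 × 100 = 31.9%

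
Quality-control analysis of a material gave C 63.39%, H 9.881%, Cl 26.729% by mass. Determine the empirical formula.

C7H13Cl

Assume 100 g: 63.39 g C, 9.881 g H, 26.729 g Cl.
C: 63.39 g ÷ 12.01 g/mol = 5.278 mol
H: 9.881 g ÷ 1.008 g/mol = 9.803 mol
Cl: 26.729 g ÷ 35.45 g/mol = 0.754 mol
Ratios (÷ 0.754): C 7.000, H 13.001, Cl 1.000
→ C7H13Cl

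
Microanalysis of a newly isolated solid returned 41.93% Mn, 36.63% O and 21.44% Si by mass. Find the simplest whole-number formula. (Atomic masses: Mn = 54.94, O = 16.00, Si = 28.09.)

Assume 100 g: 41.93 g Mn, 36.63 g O, 21.44 g Si.
Moles — Mn: 41.93 / 54.94 = 0.7632 mol; O: 36.63 / 16.00 = 2.289 mol; Si: 21.44 / 28.09 = 0.7633 mol
Smallest is Mn at 0.7632 mol; normalising gives Mn 1.000, O 3.000, Si 1.000
Ratio ≈ 1:3:1, so the empirical formula is MnO3Si

MnO3Si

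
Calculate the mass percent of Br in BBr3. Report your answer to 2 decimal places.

95.68%

Molar mass = 1(10.81) + 3(79.90) = 250.510 g/mol
Mass of Br per mole = 3 × 79.90 = 239.700 g
% Br = 239.700 / 250.510 × 100 = 95.68%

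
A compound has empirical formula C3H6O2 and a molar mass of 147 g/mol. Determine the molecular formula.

C6H12O4

Empirical-formula mass = 74.08 g/mol
n = 147 / 74.08 = 1.98 ≈ 2
Molecular formula = (C3H6O2)2 = C6H12O4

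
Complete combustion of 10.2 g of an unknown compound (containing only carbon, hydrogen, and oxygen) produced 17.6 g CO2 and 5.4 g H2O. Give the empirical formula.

C4H6O3

mol C = 17.6 / 44.01 = 0.3999; mass C = 0.3999 × 12.01 = 4.803 g
mol H = 2 × (5.4 / 18.02) = 0.5993; mass H = 0.5993 × 1.008 = 0.6041 g
mass O = 10.2 − (5.407) = 4.793 g → mol O = 0.2996
Ratios (÷ 0.2996): C 1.335, H 2.001, O 1.000
Scaling by 3: C 4.00, H 6.00, O 3.00 → C4H6O3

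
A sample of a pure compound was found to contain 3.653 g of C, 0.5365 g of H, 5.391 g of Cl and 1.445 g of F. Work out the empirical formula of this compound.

C: 3.653 g ÷ 12.01 g/mol = 0.3042 mol
H: 0.5365 g ÷ 1.008 g/mol = 0.5322 mol
Cl: 5.391 g ÷ 35.45 g/mol = 0.1521 mol
F: 1.445 g ÷ 19.00 g/mol = 0.07605 mol
Smallest is F at 0.07605 mol; normalising gives C 3.999, H 6.998, Cl 2.000, F 1.000
→ C4H7Cl2F

C4H7Cl2F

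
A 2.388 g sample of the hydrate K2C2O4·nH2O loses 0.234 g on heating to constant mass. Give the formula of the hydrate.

Mass of anhydrous K2C2O4 = 2.388 − 0.234 = 2.154 g
mol H2O = 0.234 / 18.02 = 0.01299
Molar mass of K2C2O4 = 166.22 g/mol → mol K2C2O4 = 2.154 / 166.22 = 0.01296
n = 0.01299 / 0.01296 = 1.00 ≈ 1 → K2C2O4·H2O

K2C2O4·H2O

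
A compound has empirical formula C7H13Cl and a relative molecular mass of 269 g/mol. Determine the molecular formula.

Empirical-formula mass = 132.62 g/mol
n = 269 / 132.62 = 2.03 ≈ 2
Molecular formula = (C7H13Cl)2 = C14H26Cl2

C14H26Cl2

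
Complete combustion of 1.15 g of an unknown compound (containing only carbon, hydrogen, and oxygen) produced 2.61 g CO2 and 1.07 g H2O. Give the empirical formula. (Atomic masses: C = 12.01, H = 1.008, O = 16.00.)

mol C = 2.61 / 44.01 = 0.05930; mass C = 0.05930 × 12.01 = 0.7122 g
mol H = 2 × (1.07 / 18.02) = 0.1188; mass H = 0.1188 × 1.008 = 0.1197 g
mass O = 1.15 − (0.8320) = 0.3180 g → mol O = 0.01988
Divide by the smallest (0.01988 mol O): C 2.983, H 5.974, O 1.000
Ratio ≈ 3:6:1, so the empirical formula is C3H6O

C3H6O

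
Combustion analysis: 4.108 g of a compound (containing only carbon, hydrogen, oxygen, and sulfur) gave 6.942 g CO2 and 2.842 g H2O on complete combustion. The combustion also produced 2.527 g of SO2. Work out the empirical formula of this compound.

mol C = 6.942 / 44.01 = 0.1577; mass C = 0.1577 × 12.01 = 1.894 g
mol H = 2 × (2.842 / 18.02) = 0.3154; mass H = 0.3154 × 1.008 = 0.3180 g
mol S = 2.527 / 64.07 = 0.03944; mass S = 1.265 g
mass O = 4.108 − (3.477) = 0.6307 g → mol O = 0.03942
Ratios (÷ 0.03942): C 4.001, H 8.001, O 1.000, S 1.000
→ C4H8OS

C4H8OS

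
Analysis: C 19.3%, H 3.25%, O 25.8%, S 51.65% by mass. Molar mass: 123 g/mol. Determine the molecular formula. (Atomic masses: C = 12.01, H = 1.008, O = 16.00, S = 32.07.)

C2H4O2S2

Assume 100 g: 19.3 g C, 3.25 g H, 25.8 g O, 51.65 g S.
Moles — C: 19.3 / 12.01 = 1.607 mol; H: 3.25 / 1.008 = 3.224 mol; O: 25.8 / 16.00 = 1.613 mol; S: 51.65 / 32.07 = 1.611 mol
Ratios (÷ 1.607): C 1.000, H 2.006, O 1.003, S 1.002
→ CH2OS
Empirical-formula mass = 62.10 g/mol
n = 123 / 62.10 = 1.98 ≈ 2
Molecular formula = (CH2OS)×2 = C2H4O2S2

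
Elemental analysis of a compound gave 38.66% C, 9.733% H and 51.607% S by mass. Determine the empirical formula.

Assume 100 g: 38.66 g C, 9.733 g H, 51.607 g S.
n(C) = 38.66/12.01 = 3.219, n(H) = 9.733/1.008 = 9.656, n(S) = 51.607/32.07 = 1.609
Smallest is S at 1.609 mol; normalising gives C 2.000, H 6.000, S 1.000
Ratio ≈ 2:6:1, so the empirical formula is C2H6S

C2H6S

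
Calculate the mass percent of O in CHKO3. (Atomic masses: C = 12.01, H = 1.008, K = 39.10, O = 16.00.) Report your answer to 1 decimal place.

47.9%

Molar mass = 1(12.01) + 1(1.008) + 1(39.10) + 3(16.00) = 100.118 g/mol
Mass of O per mole = 3 × 16.00 = 48.000 g
% O = 48.000 / 100.118 × 100 = 47.9%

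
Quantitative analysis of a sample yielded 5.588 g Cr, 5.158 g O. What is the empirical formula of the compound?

CrO3

Moles — Cr: 5.588 / 52.00 = 0.1075 mol; O: 5.158 / 16.00 = 0.3224 mol
Ratios (÷ 0.1075): Cr 1.000, O 3.000
Ratio ≈ 1:3, so the empirical formula is CrO3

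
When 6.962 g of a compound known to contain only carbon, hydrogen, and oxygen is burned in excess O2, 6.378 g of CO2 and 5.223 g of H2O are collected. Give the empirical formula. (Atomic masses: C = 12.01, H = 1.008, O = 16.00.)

mol C = 6.378 / 44.01 = 0.1449; mass C = 0.1449 × 12.01 = 1.741 g
mol H = 2 × (5.223 / 18.02) = 0.5797; mass H = 0.5797 × 1.008 = 0.5843 g
mass O = 6.962 − (2.325) = 4.637 g → mol O = 0.2898
Divide by the smallest (0.1449 mol C): C 1.000, H 4.000, O 2.000
≈ 1:4:2 → CH4O2

CH4O2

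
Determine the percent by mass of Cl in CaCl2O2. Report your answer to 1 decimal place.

49.6%

Molar mass = 1(40.08) + 2(35.45) + 2(16.00) = 142.980 g/mol
Mass of Cl per mole = 2 × 35.45 = 70.900 g
% Cl = 70.900 / 142.980 × 100 = 49.6%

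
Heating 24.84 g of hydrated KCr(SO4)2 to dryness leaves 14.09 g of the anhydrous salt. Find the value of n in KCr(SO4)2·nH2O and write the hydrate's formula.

KCr(SO4)2·12H2O

Mass of water lost = 24.84 − 14.09 = 10.75 g → 10.75 / 18.02 = 0.5966 mol H2O
Molar mass of KCr(SO4)2 = 283.24 g/mol → mol KCr(SO4)2 = 14.09 / 283.24 = 0.04975
n = 0.5966 / 0.04975 = 11.99 ≈ 12 → KCr(SO4)2·12H2O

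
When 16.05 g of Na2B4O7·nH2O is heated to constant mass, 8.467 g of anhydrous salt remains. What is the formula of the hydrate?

Mass of water lost = 16.05 − 8.467 = 7.583 g → 7.583 / 18.02 = 0.4208 mol H2O
Molar mass of Na2B4O7 = 201.22 g/mol → mol Na2B4O7 = 8.467 / 201.22 = 0.04208
n = 0.4208 / 0.04208 = 10.00 ≈ 10 → Na2B4O7·10H2O

Na2B4O7·10H2O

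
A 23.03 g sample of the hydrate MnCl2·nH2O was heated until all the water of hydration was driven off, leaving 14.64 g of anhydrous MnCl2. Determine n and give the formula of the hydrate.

MnCl2·4H2O

Mass of water lost = 23.03 − 14.64 = 8.39 g → 8.39 / 18.02 = 0.4656 mol H2O
Molar mass of MnCl2 = 125.84 g/mol → mol MnCl2 = 14.64 / 125.84 = 0.1163
n = 0.4656 / 0.1163 = 4.00 ≈ 4 → MnCl2·4H2O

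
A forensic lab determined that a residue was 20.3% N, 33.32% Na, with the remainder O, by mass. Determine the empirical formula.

NNaO2

Assume 100 g: 20.3 g N, 33.32 g Na, 46.38 g O.
Moles — N: 20.3 / 14.01 = 1.449 mol; Na: 33.32 / 22.99 = 1.449 mol; O: 46.38 / 16.00 = 2.899 mol
Ratios (÷ 1.449): N 1.000, Na 1.000, O 2.001
→ NNaO2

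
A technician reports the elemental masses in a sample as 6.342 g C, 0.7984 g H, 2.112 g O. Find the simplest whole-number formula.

Moles — C: 6.342 / 12.01 = 0.5281 mol; H: 0.7984 / 1.008 = 0.7921 mol; O: 2.112 / 16.00 = 0.132 mol
Ratios (÷ 0.132): C 4.000, H 6.000, O 1.000
→ C4H6O

C4H6O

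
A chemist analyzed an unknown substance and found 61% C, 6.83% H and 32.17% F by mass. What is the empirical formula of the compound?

Assume 100 g: 61 g C, 6.83 g H, 32.17 g F.
Moles — C: 61 / 12.01 = 5.079 mol; H: 6.83 / 1.008 = 6.776 mol; F: 32.17 / 19.00 = 1.693 mol
Smallest is F at 1.693 mol; normalising gives C 3.000, H 4.002, F 1.000
≈ 3:4:1 → C3H4F

C3H4F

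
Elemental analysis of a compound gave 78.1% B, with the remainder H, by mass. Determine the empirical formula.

BH3

Assume 100 g: 78.1 g B, 21.9 g H.
B: 78.1 g ÷ 10.81 g/mol = 7.225 mol
H: 21.9 g ÷ 1.008 g/mol = 21.73 mol
Divide by the smallest (7.225 mol B): B 1.000, H 3.007
→ BH3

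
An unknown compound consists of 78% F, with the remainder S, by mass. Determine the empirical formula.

F6S

Assume 100 g: 78 g F, 22 g S.
n(F) = 78/19.00 = 4.105, n(S) = 22/32.07 = 0.686
Ratios (÷ 0.686): F 5.984, S 1.000
Ratio ≈ 6:1, so the empirical formula is F6S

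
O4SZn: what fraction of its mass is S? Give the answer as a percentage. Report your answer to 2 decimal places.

19.86%

Molar mass = 4(16.00) + 1(32.07) + 1(65.38) = 161.450 g/mol
Mass of S per mole = 1 × 32.07 = 32.070 g
% S = 32.070 / 161.450 × 100 = 19.86%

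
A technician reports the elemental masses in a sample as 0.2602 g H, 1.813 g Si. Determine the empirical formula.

n(H) = 0.2602/1.008 = 0.2581, n(Si) = 1.813/28.09 = 0.06454
Ratios (÷ 0.06454): H 3.999, Si 1.000
Ratio ≈ 4:1, so the empirical formula is H4Si

H4Si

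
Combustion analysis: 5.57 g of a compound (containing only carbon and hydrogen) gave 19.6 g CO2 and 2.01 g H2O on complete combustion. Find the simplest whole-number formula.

mol C = 19.6 / 44.01 = 0.4454; mass C = 0.4454 × 12.01 = 5.349 g
mol H = 2 × (2.01 / 18.02) = 0.2231; mass H = 0.2231 × 1.008 = 0.2249 g
Ratios (÷ 0.2231): C 1.996, H 1.000
Ratio ≈ 2:1, so the empirical formula is C2H

C2H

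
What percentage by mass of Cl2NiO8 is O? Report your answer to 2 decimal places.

49.69%

Molar mass = 2(35.45) + 1(58.69) + 8(16.00) = 257.590 g/mol
Mass of O per mole = 8 × 16.00 = 128.000 g
% O = 128.000 / 257.590 × 100 = 49.69%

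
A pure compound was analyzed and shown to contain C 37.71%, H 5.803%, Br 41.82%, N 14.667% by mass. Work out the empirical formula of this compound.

C6H11BrN2

Assume 100 g: 37.71 g C, 5.803 g H, 41.82 g Br, 14.667 g N.
Moles — C: 37.71 / 12.01 = 3.14 mol; H: 5.803 / 1.008 = 5.757 mol; Br: 41.82 / 79.90 = 0.5234 mol; N: 14.667 / 14.01 = 1.047 mol
Ratios (÷ 0.5234): C 5.999, H 10.999, Br 1.000, N 2.000
→ C6H11BrN2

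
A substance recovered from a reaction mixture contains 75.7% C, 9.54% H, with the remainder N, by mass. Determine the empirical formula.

Assume 100 g: 75.7 g C, 9.54 g H, 14.76 g N.
C: 75.7 g ÷ 12.01 g/mol = 6.303 mol
H: 9.54 g ÷ 1.008 g/mol = 9.464 mol
N: 14.76 g ÷ 14.01 g/mol = 1.054 mol
Ratios (÷ 1.054): C 5.983, H 8.983, N 1.000
→ C6H9N

C6H9N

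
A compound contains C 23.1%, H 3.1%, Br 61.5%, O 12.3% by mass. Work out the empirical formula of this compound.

C5H8Br2O2

Assume 100 g: 23.1 g C, 3.1 g H, 61.5 g Br, 12.3 g O.
Moles — C: 23.1 / 12.01 = 1.923 mol; H: 3.1 / 1.008 = 3.075 mol; Br: 61.5 / 79.90 = 0.7697 mol; O: 12.3 / 16.00 = 0.7688 mol
Smallest is O at 0.7688 mol; normalising gives C 2.502, H 4.001, Br 1.001, O 1.000
×2: C 5.00, H 8.00, Br 2.00, O 2.00 → C5H8Br2O2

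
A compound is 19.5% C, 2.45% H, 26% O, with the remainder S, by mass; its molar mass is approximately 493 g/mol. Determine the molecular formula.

C8H12O8S8

Assume 100 g: 19.5 g C, 2.45 g H, 26 g O, 52.05 g S.
C: 19.5 g ÷ 12.01 g/mol = 1.624 mol
H: 2.45 g ÷ 1.008 g/mol = 2.431 mol
O: 26 g ÷ 16.00 g/mol = 1.625 mol
S: 52.05 g ÷ 32.07 g/mol = 1.623 mol
Smallest is S at 1.623 mol; normalising gives C 1.000, H 1.498, O 1.001, S 1.000
×2: C 2.00, H 3.00, O 2.00, S 2.00 → C2H3O2S2
Empirical-formula mass = 123.18 g/mol
n = 493 / 123.18 = 4.00 ≈ 4
Molecular formula = (C2H3O2S2)×4 = C8H12O8S8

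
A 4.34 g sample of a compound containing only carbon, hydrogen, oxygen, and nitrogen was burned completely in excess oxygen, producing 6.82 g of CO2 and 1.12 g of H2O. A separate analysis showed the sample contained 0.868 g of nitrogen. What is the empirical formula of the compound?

mol C = 6.82 / 44.01 = 0.1550; mass C = 0.1550 × 12.01 = 1.861 g
mol H = 2 × (1.12 / 18.02) = 0.1243; mass H = 0.1243 × 1.008 = 0.1253 g
mol N = 0.868 / 14.01 = 0.06196
mass O = 4.34 − (2.854) = 1.486 g → mol O = 0.09285
Smallest is N at 0.06196 mol; normalising gives C 2.501, H 2.006, N 1.000, O 1.499
×2: C 5.00, H 4.01, N 2.00, O 3.00 → C5H4N2O3

C5H4N2O3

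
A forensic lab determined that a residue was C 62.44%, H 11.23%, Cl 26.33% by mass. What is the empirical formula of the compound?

C7H15Cl

Assume 100 g: 62.44 g C, 11.23 g H, 26.33 g Cl.
C: 62.44 g ÷ 12.01 g/mol = 5.199 mol
H: 11.23 g ÷ 1.008 g/mol = 11.14 mol
Cl: 26.33 g ÷ 35.45 g/mol = 0.7427 mol
Ratios (÷ 0.7427): C 7.000, H 15.000, Cl 1.000
→ C7H15Cl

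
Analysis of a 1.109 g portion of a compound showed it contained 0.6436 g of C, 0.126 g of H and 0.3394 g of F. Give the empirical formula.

C3H7F

n(C) = 0.6436/12.01 = 0.05359, n(H) = 0.126/1.008 = 0.125, n(F) = 0.3394/19.00 = 0.01786
Ratios (÷ 0.01786): C 3.000, H 6.998, F 1.000
→ C3H7F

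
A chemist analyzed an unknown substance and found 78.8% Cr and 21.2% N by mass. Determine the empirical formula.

CrN

Assume 100 g: 78.8 g Cr, 21.2 g N.
n(Cr) = 78.8/52.00 = 1.515, n(N) = 21.2/14.01 = 1.513
Ratios (÷ 1.513): Cr 1.001, N 1.000
≈ 1:1 → CrN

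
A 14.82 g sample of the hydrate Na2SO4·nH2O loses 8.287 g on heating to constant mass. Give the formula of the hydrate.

Mass of anhydrous Na2SO4 = 14.82 − 8.287 = 6.533 g
mol H2O = 8.287 / 18.02 = 0.4599
Molar mass of Na2SO4 = 142.05 g/mol → mol Na2SO4 = 6.533 / 142.05 = 0.04599
n = 0.4599 / 0.04599 = 10.00 ≈ 10 → Na2SO4·10H2O

Na2SO4·10H2O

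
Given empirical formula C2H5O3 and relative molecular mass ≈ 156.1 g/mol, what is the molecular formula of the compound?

Empirical-formula mass = 77.06 g/mol
n = 156.1 / 77.06 = 2.03 ≈ 2
Molecular formula = (C2H5O3)2 = C4H10O6

C4H10O6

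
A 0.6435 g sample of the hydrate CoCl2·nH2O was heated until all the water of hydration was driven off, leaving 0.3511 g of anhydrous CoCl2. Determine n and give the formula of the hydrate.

Mass of water lost = 0.6435 − 0.3511 = 0.2924 g → 0.2924 / 18.02 = 0.01623 mol H2O
Molar mass of CoCl2 = 129.83 g/mol → mol CoCl2 = 0.3511 / 129.83 = 0.002704
n = 0.01623 / 0.002704 = 6.00 ≈ 6 → CoCl2·6H2O

CoCl2·6H2O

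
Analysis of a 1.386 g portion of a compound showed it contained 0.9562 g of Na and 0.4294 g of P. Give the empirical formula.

Moles — Na: 0.9562 / 22.99 = 0.04159 mol; P: 0.4294 / 30.97 = 0.01387 mol
Divide by the smallest (0.01387 mol P): Na 3.000, P 1.000
Ratio ≈ 3:1, so the empirical formula is Na3P

Na3P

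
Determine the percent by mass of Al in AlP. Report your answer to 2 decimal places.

46.56%

Molar mass = 1(26.98) + 1(30.97) = 57.950 g/mol
Mass of Al per mole = 1 × 26.98 = 26.980 g
% Al = 26.980 / 57.950 × 100 = 46.56%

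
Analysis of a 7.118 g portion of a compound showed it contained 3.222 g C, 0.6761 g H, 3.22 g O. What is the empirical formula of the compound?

C: 3.222 g ÷ 12.01 g/mol = 0.2683 mol
H: 0.6761 g ÷ 1.008 g/mol = 0.6707 mol
O: 3.22 g ÷ 16.00 g/mol = 0.2013 mol
Smallest is O at 0.2013 mol; normalising gives C 1.333, H 3.333, O 1.000
×3: C 4.00, H 10.00, O 3.00 → C4H10O3

C4H10O3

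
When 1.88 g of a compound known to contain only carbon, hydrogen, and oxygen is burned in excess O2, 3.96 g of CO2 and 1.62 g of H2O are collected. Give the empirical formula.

C7H14O3

mol C = 3.96 / 44.01 = 0.08998; mass C = 0.08998 × 12.01 = 1.081 g
mol H = 2 × (1.62 / 18.02) = 0.1798; mass H = 0.1798 × 1.008 = 0.1812 g
mass O = 1.88 − (1.262) = 0.6181 g → mol O = 0.03863
Smallest is O at 0.03863 mol; normalising gives C 2.329, H 4.654, O 1.000
×3: C 6.99, H 13.96, O 3.00 → C7H14O3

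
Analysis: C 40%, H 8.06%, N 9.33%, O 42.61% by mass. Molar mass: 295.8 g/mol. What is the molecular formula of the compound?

Assume 100 g: 40 g C, 8.06 g H, 9.33 g N, 42.61 g O.
n(C) = 40/12.01 = 3.331, n(H) = 8.06/1.008 = 7.996, n(N) = 9.33/14.01 = 0.666, n(O) = 42.61/16.00 = 2.663
Smallest is N at 0.666 mol; normalising gives C 5.001, H 12.007, N 1.000, O 3.999
→ C5H12NO4
Empirical-formula mass = 150.16 g/mol
n = 295.8 / 150.16 = 1.97 ≈ 2
Molecular formula = (C5H12NO4)×2 = C10H24N2O8

C10H24N2O8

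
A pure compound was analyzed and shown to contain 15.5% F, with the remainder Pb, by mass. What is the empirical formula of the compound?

Assume 100 g: 15.5 g F, 84.5 g Pb.
Moles — F: 15.5 / 19.00 = 0.8158 mol; Pb: 84.5 / 207.2 = 0.4078 mol
Smallest is Pb at 0.4078 mol; normalising gives F 2.000, Pb 1.000
Ratio ≈ 2:1, so the empirical formula is F2Pb

F2Pb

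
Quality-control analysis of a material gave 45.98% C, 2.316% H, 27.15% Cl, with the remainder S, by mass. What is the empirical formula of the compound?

C5H3ClS

Assume 100 g: 45.98 g C, 2.316 g H, 27.15 g Cl, 24.554 g S.
n(C) = 45.98/12.01 = 3.828, n(H) = 2.316/1.008 = 2.298, n(Cl) = 27.15/35.45 = 0.7659, n(S) = 24.554/32.07 = 0.7656
Divide by the smallest (0.7656 mol S): C 5.000, H 3.001, Cl 1.000, S 1.000
Ratio ≈ 5:3:1:1, so the empirical formula is C5H3ClS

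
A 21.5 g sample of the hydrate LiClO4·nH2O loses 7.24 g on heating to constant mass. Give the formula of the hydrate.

Mass of anhydrous LiClO4 = 21.5 − 7.24 = 14.26 g
mol H2O = 7.24 / 18.02 = 0.4018
Molar mass of LiClO4 = 106.39 g/mol → mol LiClO4 = 14.26 / 106.39 = 0.134
n = 0.4018 / 0.134 = 3.00 ≈ 3 → LiClO4·3H2O

LiClO4·3H2O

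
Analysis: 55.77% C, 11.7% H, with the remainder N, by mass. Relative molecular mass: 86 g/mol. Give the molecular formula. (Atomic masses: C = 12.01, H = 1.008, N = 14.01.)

C4H10N2

Assume 100 g: 55.77 g C, 11.7 g H, 32.53 g N.
C: 55.77 g ÷ 12.01 g/mol = 4.644 mol
H: 11.7 g ÷ 1.008 g/mol = 11.61 mol
N: 32.53 g ÷ 14.01 g/mol = 2.322 mol
Divide by the smallest (2.322 mol N): C 2.000, H 4.999, N 1.000
≈ 2:5:1 → C2H5N
Empirical-formula mass = 43.07 g/mol
n = 86 / 43.07 = 2.00 ≈ 2
Molecular formula = (C2H5N)×2 = C4H10N2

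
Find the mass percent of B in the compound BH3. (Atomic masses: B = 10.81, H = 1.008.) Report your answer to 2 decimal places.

Molar mass = 1(10.81) + 3(1.008) = 13.834 g/mol
Mass of B per mole = 1 × 10.81 = 10.810 g
% B = 10.810 / 13.834 × 100 = 78.14%

78.14%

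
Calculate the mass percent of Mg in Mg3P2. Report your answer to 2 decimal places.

54.07%

Molar mass = 3(24.31) + 2(30.97) = 134.870 g/mol
Mass of Mg per mole = 3 × 24.31 = 72.930 g
% Mg = 72.930 / 134.870 × 100 = 54.07%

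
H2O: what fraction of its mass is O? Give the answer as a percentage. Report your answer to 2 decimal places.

Molar mass = 2(1.008) + 1(16.00) = 18.016 g/mol
Mass of O per mole = 1 × 16.00 = 16.000 g
% O = 16.000 / 18.016 × 100 = 88.81%

88.81%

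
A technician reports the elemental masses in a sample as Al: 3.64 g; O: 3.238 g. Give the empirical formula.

Al2O3

Al: 3.64 g ÷ 26.98 g/mol = 0.1349 mol
O: 3.238 g ÷ 16.00 g/mol = 0.2024 mol
Ratios (÷ 0.1349): Al 1.000, O 1.500
Scaling by 2: Al 2.00, O 3.00 → Al2O3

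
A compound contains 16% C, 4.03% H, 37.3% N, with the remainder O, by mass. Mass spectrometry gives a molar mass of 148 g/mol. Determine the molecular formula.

Assume 100 g: 16 g C, 4.03 g H, 37.3 g N, 42.67 g O.
n(C) = 16/12.01 = 1.332, n(H) = 4.03/1.008 = 3.998, n(N) = 37.3/14.01 = 2.662, n(O) = 42.67/16.00 = 2.667
Smallest is C at 1.332 mol; normalising gives C 1.000, H 3.001, N 1.998, O 2.002
Ratio ≈ 1:3:2:2, so the empirical formula is CH3N2O2
Empirical-formula mass = 75.05 g/mol
n = 148 / 75.05 = 1.97 ≈ 2
Molecular formula = (CH3N2O2)×2 = C2H6N4O4

C2H6N4O4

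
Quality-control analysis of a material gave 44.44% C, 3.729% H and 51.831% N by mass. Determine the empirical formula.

CHN

Assume 100 g: 44.44 g C, 3.729 g H, 51.831 g N.
n(C) = 44.44/12.01 = 3.7, n(H) = 3.729/1.008 = 3.699, n(N) = 51.831/14.01 = 3.7
Smallest is H at 3.699 mol; normalising gives C 1.000, H 1.000, N 1.000
→ CHN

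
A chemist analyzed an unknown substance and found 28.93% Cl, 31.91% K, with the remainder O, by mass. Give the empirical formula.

Assume 100 g: 28.93 g Cl, 31.91 g K, 39.16 g O.
n(Cl) = 28.93/35.45 = 0.8161, n(K) = 31.91/39.10 = 0.8161, n(O) = 39.16/16.00 = 2.447
Smallest is Cl at 0.8161 mol; normalising gives Cl 1.000, K 1.000, O 2.999
≈ 1:1:3 → ClKO3

ClKO3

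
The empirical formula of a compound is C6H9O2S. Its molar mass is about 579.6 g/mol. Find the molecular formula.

Empirical-formula mass = 145.20 g/mol
n = 579.6 / 145.20 = 3.99 ≈ 4
Molecular formula = (C6H9O2S)4 = C24H36O8S4

C24H36O8S4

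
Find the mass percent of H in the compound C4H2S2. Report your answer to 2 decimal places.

Molar mass = 4(12.01) + 2(1.008) + 2(32.07) = 114.196 g/mol
Mass of H per mole = 2 × 1.008 = 2.016 g
% H = 2.016 / 114.196 × 100 = 1.77%

1.77%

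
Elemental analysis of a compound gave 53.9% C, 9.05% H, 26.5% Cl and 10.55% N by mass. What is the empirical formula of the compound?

Assume 100 g: 53.9 g C, 9.05 g H, 26.5 g Cl, 10.55 g N.
C: 53.9 g ÷ 12.01 g/mol = 4.488 mol
H: 9.05 g ÷ 1.008 g/mol = 8.978 mol
Cl: 26.5 g ÷ 35.45 g/mol = 0.7475 mol
N: 10.55 g ÷ 14.01 g/mol = 0.753 mol
Divide by the smallest (0.7475 mol Cl): C 6.004, H 12.010, Cl 1.000, N 1.007
≈ 6:12:1:1 → C6H12ClN

C6H12ClN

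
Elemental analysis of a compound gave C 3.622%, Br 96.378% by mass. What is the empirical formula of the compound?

Assume 100 g: 3.622 g C, 96.378 g Br.
Moles — C: 3.622 / 12.01 = 0.3016 mol; Br: 96.378 / 79.90 = 1.206 mol
Divide by the smallest (0.3016 mol C): C 1.000, Br 4.000
→ CBr4

CBr4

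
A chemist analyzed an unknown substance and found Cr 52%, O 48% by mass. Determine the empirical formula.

CrO3

Assume 100 g: 52 g Cr, 48 g O.
Moles — Cr: 52 / 52.00 = 1 mol; O: 48 / 16.00 = 3 mol
Divide by the smallest (1 mol Cr): Cr 1.000, O 3.000
→ CrO3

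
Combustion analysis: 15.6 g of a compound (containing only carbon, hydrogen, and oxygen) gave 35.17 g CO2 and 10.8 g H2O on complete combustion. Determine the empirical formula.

C8H12O3

mol C = 35.17 / 44.01 = 0.7991; mass C = 0.7991 × 12.01 = 9.598 g
mol H = 2 × (10.8 / 18.02) = 1.199; mass H = 1.199 × 1.008 = 1.208 g
mass O = 15.6 − (10.81) = 4.794 g → mol O = 0.2996
Divide by the smallest (0.2996 mol O): C 2.667, H 4.000, O 1.000
Multiply by 3: C 8.00, H 12.00, O 3.00 → C8H12O3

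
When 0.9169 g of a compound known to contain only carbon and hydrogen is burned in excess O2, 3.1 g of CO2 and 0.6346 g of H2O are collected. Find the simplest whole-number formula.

mol C = 3.1 / 44.01 = 0.07044; mass C = 0.07044 × 12.01 = 0.8460 g
mol H = 2 × (0.6346 / 18.02) = 0.07043; mass H = 0.07043 × 1.008 = 0.07100 g
Smallest is H at 0.07043 mol; normalising gives C 1.000, H 1.000
→ CH

CH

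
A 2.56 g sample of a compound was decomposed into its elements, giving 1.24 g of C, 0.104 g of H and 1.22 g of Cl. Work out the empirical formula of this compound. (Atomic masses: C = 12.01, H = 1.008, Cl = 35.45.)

n(C) = 1.24/12.01 = 0.1032, n(H) = 0.104/1.008 = 0.1032, n(Cl) = 1.22/35.45 = 0.03441
Smallest is Cl at 0.03441 mol; normalising gives C 3.000, H 2.998, Cl 1.000
→ C3H3Cl

C3H3Cl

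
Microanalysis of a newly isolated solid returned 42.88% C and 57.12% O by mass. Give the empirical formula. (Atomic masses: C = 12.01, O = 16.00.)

Assume 100 g: 42.88 g C, 57.12 g O.
C: 42.88 g ÷ 12.01 g/mol = 3.57 mol
O: 57.12 g ÷ 16.00 g/mol = 3.57 mol
Divide by the smallest (3.57 mol O): C 1.000, O 1.000
→ CO

CO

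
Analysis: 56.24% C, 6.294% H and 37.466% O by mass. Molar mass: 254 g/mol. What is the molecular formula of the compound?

C12H16O6

Assume 100 g: 56.24 g C, 6.294 g H, 37.466 g O.
C: 56.24 g ÷ 12.01 g/mol = 4.683 mol
H: 6.294 g ÷ 1.008 g/mol = 6.244 mol
O: 37.466 g ÷ 16.00 g/mol = 2.342 mol
Smallest is O at 2.342 mol; normalising gives C 2.000, H 2.667, O 1.000
Multiply by 3: C 6.00, H 8.00, O 3.00 → C6H8O3
Empirical-formula mass = 128.12 g/mol
n = 254 / 128.12 = 1.98 ≈ 2
Molecular formula = (C6H8O3)×2 = C12H16O6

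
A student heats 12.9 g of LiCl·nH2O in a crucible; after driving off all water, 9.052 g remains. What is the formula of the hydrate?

Mass of water lost = 12.9 − 9.052 = 3.848 g → 3.848 / 18.02 = 0.2135 mol H2O
Molar mass of LiCl = 42.39 g/mol → mol LiCl = 9.052 / 42.39 = 0.2135
n = 0.2135 / 0.2135 = 1.00 ≈ 1 → LiCl·H2O

LiCl·H2O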